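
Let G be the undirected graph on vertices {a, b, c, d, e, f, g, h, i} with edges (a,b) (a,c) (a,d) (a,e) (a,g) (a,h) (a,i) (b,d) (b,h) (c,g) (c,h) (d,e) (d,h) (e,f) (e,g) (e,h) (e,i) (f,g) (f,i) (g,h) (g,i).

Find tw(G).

3

A width-3 tree decomposition is:
Bags: B1 = {a, e, g, i}  B2 = {a, e, g, h}  B3 = {a, d, e, h}  B4 = {a, c, g, h}  B5 = {a, b, d, h}  B6 = {e, f, g, i}
Tree: B1–B2, B2–B3, B2–B4, B3–B5, B1–B6
Each bag holds 4 vertices, so the decomposition has width 3, which upper-bounds the treewidth. On the other hand G contains the 4-clique {a, d, e, h}. A clique must lie in a single bag of any decomposition, so no decomposition can have width below 3. Combining the bounds, tw(G) = 3.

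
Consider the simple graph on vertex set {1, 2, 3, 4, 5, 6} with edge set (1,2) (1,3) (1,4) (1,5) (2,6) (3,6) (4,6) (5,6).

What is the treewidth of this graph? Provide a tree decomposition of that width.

Treewidth 2.
Bags: B1 = {1, 2, 6}  B2 = {1, 5, 6}  B3 = {1, 4, 6}  B4 = {1, 3, 6}
Tree: B1–B2, B2–B3, B3–B4

Each bag holds 3 vertices, so the decomposition has width 2, which upper-bounds the treewidth. The edges 2–1–5–6–2 form a cycle, so G is not a tree and its treewidth is at least 2. Combining the bounds, tw(G) = 2.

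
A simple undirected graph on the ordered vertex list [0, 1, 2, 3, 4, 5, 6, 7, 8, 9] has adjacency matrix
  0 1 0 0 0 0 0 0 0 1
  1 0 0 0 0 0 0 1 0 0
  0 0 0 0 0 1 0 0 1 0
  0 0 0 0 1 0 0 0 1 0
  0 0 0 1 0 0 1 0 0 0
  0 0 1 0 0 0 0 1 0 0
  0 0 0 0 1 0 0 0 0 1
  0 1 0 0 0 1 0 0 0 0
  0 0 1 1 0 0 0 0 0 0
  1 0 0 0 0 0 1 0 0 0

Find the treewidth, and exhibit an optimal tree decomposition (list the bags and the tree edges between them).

Each bag holds 3 vertices, so the decomposition has width 2, which upper-bounds the treewidth. Since 5–2–8–3–4–6–9–0–1–7–5 is a cycle in G, G is not acyclic. Forests are exactly the graphs of treewidth ≤ 1, so tw(G) ≥ 2. Combining the bounds, tw(G) = 2.

Treewidth 2.
One such decomposition:
Bags: B1 = {2, 5, 8}  B2 = {3, 5, 8}  B3 = {3, 4, 5}  B4 = {4, 5, 6}  B5 = {5, 6, 9}  B6 = {0, 5, 9}  B7 = {0, 1, 5}  B8 = {1, 5, 7}
Tree: B1–B2, B2–B3, B3–B4, B4–B5, B5–B6, B6–B7, B7–B8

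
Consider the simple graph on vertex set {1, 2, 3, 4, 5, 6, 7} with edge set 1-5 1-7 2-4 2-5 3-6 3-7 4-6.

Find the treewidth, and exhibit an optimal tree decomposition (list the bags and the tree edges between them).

Treewidth 2.
Bags: B1 = {3, 6, 7}  B2 = {1, 6, 7}  B3 = {1, 5, 6}  B4 = {2, 5, 6}  B5 = {2, 4, 6}
Tree: B1–B2, B2–B3, B3–B4, B4–B5

The largest bag has 3 vertices, giving width 2; this decomposition certifies tw(G) ≤ 2. Since 6–3–7–1–5–2–4–6 is a cycle in G, G is not acyclic. Forests are exactly the graphs of treewidth ≤ 1, so tw(G) ≥ 2. Therefore the treewidth is 2.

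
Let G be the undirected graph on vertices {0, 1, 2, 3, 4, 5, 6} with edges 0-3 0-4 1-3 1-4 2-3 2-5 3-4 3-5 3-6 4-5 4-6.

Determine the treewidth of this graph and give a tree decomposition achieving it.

Treewidth 2.
One optimal decomposition is:
Bags: B1 = {1, 3, 4}  B2 = {3, 4, 5}  B3 = {3, 4, 6}  B4 = {2, 3, 5}  B5 = {0, 3, 4}
Tree: B1–B2, B1–B3, B2–B4, B3–B5

The largest bag has 3 vertices, giving width 2; this decomposition certifies tw(G) ≤ 2. Conversely, {2, 3, 5} is a clique of size 3, and the vertices of any clique must share a bag in every tree decomposition; so some bag has ≥ 3 vertices and tw(G) ≥ 2. The upper and lower bounds meet at 2, so that is the treewidth.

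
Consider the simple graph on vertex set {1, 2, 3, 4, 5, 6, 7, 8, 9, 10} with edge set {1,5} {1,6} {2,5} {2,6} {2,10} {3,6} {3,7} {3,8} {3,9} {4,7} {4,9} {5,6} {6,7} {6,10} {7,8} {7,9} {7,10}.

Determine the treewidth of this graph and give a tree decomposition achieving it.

Every bag has size at most 3, so the width is 3 − 1 = 2 and tw(G) ≤ 2. For the lower bound, the 3 vertices {3, 7, 8} are pairwise adjacent, and any tree decomposition puts a clique entirely inside one bag — forcing width ≥ 2. Therefore the treewidth is 2.

Treewidth 2.
One such decomposition:
Bags: B1 = {6, 7, 10}  B2 = {2, 6, 10}  B3 = {2, 5, 6}  B4 = {1, 5, 6}  B5 = {3, 6, 7}  B6 = {3, 7, 9}  B7 = {3, 7, 8}  B8 = {4, 7, 9}
Tree: B1–B2, B2–B3, B3–B4, B1–B5, B5–B6, B6–B7, B6–B8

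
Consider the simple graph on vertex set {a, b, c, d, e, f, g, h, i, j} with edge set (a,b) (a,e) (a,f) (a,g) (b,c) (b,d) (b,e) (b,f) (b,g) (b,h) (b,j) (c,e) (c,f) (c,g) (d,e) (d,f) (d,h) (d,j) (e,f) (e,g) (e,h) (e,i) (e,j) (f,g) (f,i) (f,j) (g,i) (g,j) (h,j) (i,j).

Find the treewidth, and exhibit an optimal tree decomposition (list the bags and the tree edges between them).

Treewidth 4.
One such decomposition:
Bags: B1 = {b, d, e, f, j}  B2 = {b, e, f, g, j}  B3 = {b, c, e, f, g}  B4 = {e, f, g, i, j}  B5 = {b, d, e, h, j}  B6 = {a, b, e, f, g}
Tree: B1–B2, B2–B3, B2–B4, B1–B5, B2–B6

The largest bag has 5 vertices, giving width 4; this decomposition certifies tw(G) ≤ 4. Conversely, {b, d, e, h, j} is a clique of size 5, and the vertices of any clique must share a bag in every tree decomposition; so some bag has ≥ 5 vertices and tw(G) ≥ 4. The upper and lower bounds meet at 4, so that is the treewidth.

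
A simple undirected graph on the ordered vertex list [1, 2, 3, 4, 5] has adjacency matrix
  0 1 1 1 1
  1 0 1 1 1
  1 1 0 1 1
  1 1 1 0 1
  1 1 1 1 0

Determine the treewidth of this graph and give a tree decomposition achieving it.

With just one bag of size 5, the width is 5 − 1 = 4, so tw(G) ≤ 4. Conversely, {1, 2, 3, 4, 5} is a clique of size 5, and the vertices of any clique must share a bag in every tree decomposition; so some bag has ≥ 5 vertices and tw(G) ≥ 4. Combining the bounds, tw(G) = 4.

Treewidth 4.
One such decomposition:
Bags: B1 = {1, 2, 3, 4, 5}
Tree: (single bag)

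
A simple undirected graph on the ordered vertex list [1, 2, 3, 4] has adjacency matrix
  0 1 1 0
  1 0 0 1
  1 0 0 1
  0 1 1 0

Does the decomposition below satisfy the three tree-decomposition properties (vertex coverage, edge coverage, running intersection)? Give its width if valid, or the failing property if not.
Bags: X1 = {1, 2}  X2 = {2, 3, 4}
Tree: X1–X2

No — edge (3,1) lies in no bag.

A tree decomposition must satisfy three properties: every vertex lies in some bag; for every edge, both endpoints lie together in some bag; and for every vertex, the bags containing it form a connected subtree. Here edge (3,1) lies in no bag, so the decomposition is invalid.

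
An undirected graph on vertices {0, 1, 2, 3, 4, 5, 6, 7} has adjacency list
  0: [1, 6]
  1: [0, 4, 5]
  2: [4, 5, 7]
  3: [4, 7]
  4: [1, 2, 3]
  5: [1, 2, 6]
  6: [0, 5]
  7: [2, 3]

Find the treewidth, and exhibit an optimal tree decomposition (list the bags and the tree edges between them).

Treewidth 2.
One optimal decomposition is:
Bags: B1 = {0, 5, 6}  B2 = {0, 1, 5}  B3 = {1, 2, 5}  B4 = {1, 2, 4}  B5 = {2, 4, 7}  B6 = {3, 4, 7}
Tree: B1–B2, B2–B3, B3–B4, B4–B5, B5–B6

The largest bag has 3 vertices, giving width 2; this decomposition certifies tw(G) ≤ 2. The edges 6–0–1–5–6 form a cycle, so G is not a tree and its treewidth is at least 2. Combining the bounds, tw(G) = 2.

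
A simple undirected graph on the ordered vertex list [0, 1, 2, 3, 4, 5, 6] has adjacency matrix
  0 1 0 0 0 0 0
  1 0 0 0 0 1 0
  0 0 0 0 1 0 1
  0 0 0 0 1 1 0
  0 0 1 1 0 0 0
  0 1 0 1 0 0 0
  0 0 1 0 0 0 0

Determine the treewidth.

A width-1 tree decomposition is:
Bags: B1 = {0, 1}  B2 = {1, 5}  B3 = {3, 5}  B4 = {3, 4}  B5 = {2, 4}  B6 = {2, 6}
Tree: B1–B2, B2–B3, B3–B4, B4–B5, B5–B6
The largest bag has 2 vertices, giving width 1; this decomposition certifies tw(G) ≤ 1. Since G has at least one edge (e.g. 0–1), it is not an edgeless graph, so tw(G) ≥ 1. The upper and lower bounds meet at 1, so that is the treewidth.

1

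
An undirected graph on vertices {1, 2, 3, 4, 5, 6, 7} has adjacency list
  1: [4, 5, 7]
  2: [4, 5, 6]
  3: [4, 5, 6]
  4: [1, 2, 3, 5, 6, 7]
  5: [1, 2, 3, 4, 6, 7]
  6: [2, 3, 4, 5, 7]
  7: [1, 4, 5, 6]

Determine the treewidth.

A width-3 tree decomposition is:
Bags: B1 = {4, 5, 6, 7}  B2 = {3, 4, 5, 6}  B3 = {1, 4, 5, 7}  B4 = {2, 4, 5, 6}
Tree: B1–B2, B1–B3, B2–B4
Each bag holds 4 vertices, so the decomposition has width 3, which upper-bounds the treewidth. Conversely, {1, 4, 5, 7} is a clique of size 4, and the vertices of any clique must share a bag in every tree decomposition; so some bag has ≥ 4 vertices and tw(G) ≥ 3. The upper and lower bounds meet at 3, so that is the treewidth.

3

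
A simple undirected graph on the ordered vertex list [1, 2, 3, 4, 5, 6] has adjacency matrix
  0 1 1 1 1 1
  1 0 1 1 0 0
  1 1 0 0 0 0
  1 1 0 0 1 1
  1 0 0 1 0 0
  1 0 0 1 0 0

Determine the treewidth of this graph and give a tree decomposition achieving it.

Treewidth 2.
One optimal decomposition is:
Bags: B1 = {1, 4, 6}  B2 = {1, 2, 4}  B3 = {1, 2, 3}  B4 = {1, 4, 5}
Tree: B1–B2, B2–B3, B1–B4

The largest bag has 3 vertices, giving width 2; this decomposition certifies tw(G) ≤ 2. For the lower bound, the 3 vertices {1, 2, 3} are pairwise adjacent, and any tree decomposition puts a clique entirely inside one bag — forcing width ≥ 2. Combining the bounds, tw(G) = 2.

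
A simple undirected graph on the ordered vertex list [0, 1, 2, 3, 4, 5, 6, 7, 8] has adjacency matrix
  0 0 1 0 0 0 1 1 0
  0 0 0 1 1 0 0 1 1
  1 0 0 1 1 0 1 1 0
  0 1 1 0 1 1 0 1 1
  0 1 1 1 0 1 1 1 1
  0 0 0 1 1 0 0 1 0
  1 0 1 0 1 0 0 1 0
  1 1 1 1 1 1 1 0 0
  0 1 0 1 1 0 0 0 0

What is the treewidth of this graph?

3

A width-3 tree decomposition is:
Bags: B1 = {2, 3, 4, 7}  B2 = {1, 3, 4, 7}  B3 = {3, 4, 5, 7}  B4 = {2, 4, 6, 7}  B5 = {0, 2, 6, 7}  B6 = {1, 3, 4, 8}
Tree: B1–B2, B1–B3, B1–B4, B4–B5, B2–B6
Each bag holds 4 vertices, so the decomposition has width 3, which upper-bounds the treewidth. Conversely, {0, 2, 6, 7} is a clique of size 4, and the vertices of any clique must share a bag in every tree decomposition; so some bag has ≥ 4 vertices and tw(G) ≥ 3. Combining the bounds, tw(G) = 3.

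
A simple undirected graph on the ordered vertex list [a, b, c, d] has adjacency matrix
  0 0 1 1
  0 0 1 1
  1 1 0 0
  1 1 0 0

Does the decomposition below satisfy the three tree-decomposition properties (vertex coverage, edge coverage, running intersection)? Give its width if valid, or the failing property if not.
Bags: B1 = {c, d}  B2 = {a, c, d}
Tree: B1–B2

A tree decomposition must satisfy three properties: every vertex lies in some bag; for every edge, both endpoints lie together in some bag; and for every vertex, the bags containing it form a connected subtree. Here vertex b appears in no bag, so the decomposition is invalid.

No — vertex b appears in no bag.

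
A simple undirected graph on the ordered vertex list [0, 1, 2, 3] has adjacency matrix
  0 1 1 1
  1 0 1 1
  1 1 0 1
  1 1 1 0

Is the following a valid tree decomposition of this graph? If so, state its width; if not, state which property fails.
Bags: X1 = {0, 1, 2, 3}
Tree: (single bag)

Vertex coverage: the bags together contain {0, 1, 2, 3}, the full vertex set. Edge coverage: each edge of G has both endpoints in at least one bag. Running intersection: for every vertex, the bags containing it form a connected subtree. All three properties hold, so this is a valid tree decomposition of width max|bag| − 1 = 3, and hence tw(G) ≤ 3.

Yes; width 3.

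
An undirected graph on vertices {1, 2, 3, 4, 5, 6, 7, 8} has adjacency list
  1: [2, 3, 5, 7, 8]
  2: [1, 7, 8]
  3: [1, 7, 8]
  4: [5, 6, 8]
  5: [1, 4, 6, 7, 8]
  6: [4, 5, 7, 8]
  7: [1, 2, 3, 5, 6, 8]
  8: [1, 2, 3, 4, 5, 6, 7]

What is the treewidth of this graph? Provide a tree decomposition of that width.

Every bag has size at most 4, so the width is 4 − 1 = 3 and tw(G) ≤ 3. On the other hand G contains the 4-clique {4, 5, 6, 8}. A clique must lie in a single bag of any decomposition, so no decomposition can have width below 3. Therefore the treewidth is 3.

Treewidth 3.
Bags: B1 = {5, 6, 7, 8}  B2 = {1, 5, 7, 8}  B3 = {1, 3, 7, 8}  B4 = {4, 5, 6, 8}  B5 = {1, 2, 7, 8}
Tree: B1–B2, B2–B3, B1–B4, B3–B5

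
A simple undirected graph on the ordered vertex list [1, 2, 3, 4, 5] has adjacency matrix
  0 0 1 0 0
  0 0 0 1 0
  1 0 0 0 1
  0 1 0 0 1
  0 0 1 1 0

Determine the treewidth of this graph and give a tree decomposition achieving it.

Treewidth 1.
One such decomposition:
Bags: B1 = {1, 3}  B2 = {3, 5}  B3 = {4, 5}  B4 = {2, 4}
Tree: B1–B2, B2–B3, B3–B4

Every bag has size at most 2, so the width is 2 − 1 = 1 and tw(G) ≤ 1. G has an edge, so its treewidth is at least 1. Hence tw(G) = 1 exactly.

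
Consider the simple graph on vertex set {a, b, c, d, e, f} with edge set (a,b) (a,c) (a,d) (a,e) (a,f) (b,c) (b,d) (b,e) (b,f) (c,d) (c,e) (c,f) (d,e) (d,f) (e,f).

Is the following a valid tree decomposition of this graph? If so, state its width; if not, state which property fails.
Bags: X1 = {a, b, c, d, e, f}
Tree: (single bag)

Every vertex of G appears in some bag (union = {a, b, c, d, e, f}); every edge is covered by a bag; and for each vertex v the set of bags containing v is connected in the bag tree. The decomposition is therefore valid. The largest bag has 6 vertices, so the width is 5.

Yes; width 5.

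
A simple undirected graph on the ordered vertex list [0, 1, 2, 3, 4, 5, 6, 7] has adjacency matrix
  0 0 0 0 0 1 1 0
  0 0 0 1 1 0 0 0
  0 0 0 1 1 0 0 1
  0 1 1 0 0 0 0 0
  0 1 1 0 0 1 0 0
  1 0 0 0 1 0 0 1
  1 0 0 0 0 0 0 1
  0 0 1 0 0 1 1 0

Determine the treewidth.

2

A width-2 tree decomposition is:
Bags: B1 = {0, 6, 7}  B2 = {0, 5, 7}  B3 = {2, 5, 7}  B4 = {2, 4, 5}  B5 = {2, 3, 4}  B6 = {1, 3, 4}
Tree: B1–B2, B2–B3, B3–B4, B4–B5, B5–B6
The largest bag has 3 vertices, giving width 2; this decomposition certifies tw(G) ≤ 2. For the lower bound, G contains the cycle 6–0–5–7–6, so G is not a forest; only forests have treewidth ≤ 1, hence tw(G) ≥ 2. Therefore the treewidth is 2.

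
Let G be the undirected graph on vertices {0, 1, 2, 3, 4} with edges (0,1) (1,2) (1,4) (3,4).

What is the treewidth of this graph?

A width-1 tree decomposition is:
Bags: B1 = {1, 4}  B2 = {1, 2}  B3 = {0, 1}  B4 = {3, 4}
Tree: B1–B2, B1–B3, B1–B4
The largest bag has 2 vertices, giving width 1; this decomposition certifies tw(G) ≤ 1. Since G has at least one edge (e.g. 1–4), it is not an edgeless graph, so tw(G) ≥ 1. Hence tw(G) = 1 exactly.

1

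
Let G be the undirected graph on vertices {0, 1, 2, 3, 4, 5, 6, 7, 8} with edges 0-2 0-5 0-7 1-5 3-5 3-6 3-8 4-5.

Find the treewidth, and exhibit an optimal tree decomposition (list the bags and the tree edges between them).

Each bag holds 2 vertices, so the decomposition has width 1, which upper-bounds the treewidth. Any graph with an edge has treewidth ≥ 1, and G has the edge 5–3. Hence tw(G) = 1 exactly.

Treewidth 1.
One optimal decomposition is:
Bags: B1 = {3, 5}  B2 = {1, 5}  B3 = {3, 8}  B4 = {0, 5}  B5 = {3, 6}  B6 = {0, 7}  B7 = {0, 2}  B8 = {4, 5}
Tree: B1–B2, B1–B3, B1–B4, B1–B5, B4–B6, B6–B7, B1–B8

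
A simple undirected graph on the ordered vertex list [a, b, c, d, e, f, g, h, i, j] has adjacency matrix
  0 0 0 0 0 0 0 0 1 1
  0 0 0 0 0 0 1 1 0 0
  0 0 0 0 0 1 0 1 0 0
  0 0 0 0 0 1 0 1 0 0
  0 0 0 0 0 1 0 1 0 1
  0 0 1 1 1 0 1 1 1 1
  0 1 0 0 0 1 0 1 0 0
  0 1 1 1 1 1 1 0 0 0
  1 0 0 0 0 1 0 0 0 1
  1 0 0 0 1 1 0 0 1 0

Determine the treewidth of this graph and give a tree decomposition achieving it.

The largest bag has 3 vertices, giving width 2; this decomposition certifies tw(G) ≤ 2. For the lower bound, the 3 vertices {a, i, j} are pairwise adjacent, and any tree decomposition puts a clique entirely inside one bag — forcing width ≥ 2. Therefore the treewidth is 2.

Treewidth 2.
One such decomposition:
Bags: B1 = {d, f, h}  B2 = {f, g, h}  B3 = {c, f, h}  B4 = {e, f, h}  B5 = {e, f, j}  B6 = {b, g, h}  B7 = {f, i, j}  B8 = {a, i, j}
Tree: B1–B2, B2–B3, B2–B4, B4–B5, B2–B6, B5–B7, B7–B8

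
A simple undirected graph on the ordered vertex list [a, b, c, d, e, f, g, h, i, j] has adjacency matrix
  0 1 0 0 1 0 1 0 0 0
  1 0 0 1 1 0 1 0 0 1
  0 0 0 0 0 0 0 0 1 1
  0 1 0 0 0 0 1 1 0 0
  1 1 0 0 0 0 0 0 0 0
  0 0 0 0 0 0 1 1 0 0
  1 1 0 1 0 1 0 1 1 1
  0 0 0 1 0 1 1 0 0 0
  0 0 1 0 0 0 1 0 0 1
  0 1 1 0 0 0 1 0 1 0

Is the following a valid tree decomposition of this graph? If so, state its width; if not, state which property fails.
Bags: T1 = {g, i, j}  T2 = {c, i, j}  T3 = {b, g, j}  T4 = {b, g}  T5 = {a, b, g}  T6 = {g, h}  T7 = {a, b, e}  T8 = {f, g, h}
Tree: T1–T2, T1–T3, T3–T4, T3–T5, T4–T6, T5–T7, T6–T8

A tree decomposition must satisfy three properties: every vertex lies in some bag; for every edge, both endpoints lie together in some bag; and for every vertex, the bags containing it form a connected subtree. Here vertex d appears in no bag, so the decomposition is invalid.

No — vertex d appears in no bag.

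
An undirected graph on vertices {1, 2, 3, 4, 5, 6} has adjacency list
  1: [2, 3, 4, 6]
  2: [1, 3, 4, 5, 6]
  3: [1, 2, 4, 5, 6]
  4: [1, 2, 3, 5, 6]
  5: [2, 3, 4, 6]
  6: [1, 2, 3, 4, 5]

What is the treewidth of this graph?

A width-4 tree decomposition is:
Bags: B1 = {1, 2, 3, 4, 6}  B2 = {2, 3, 4, 5, 6}
Tree: B1–B2
The largest bag has 5 vertices, giving width 4; this decomposition certifies tw(G) ≤ 4. Conversely, {1, 2, 3, 4, 6} is a clique of size 5, and the vertices of any clique must share a bag in every tree decomposition; so some bag has ≥ 5 vertices and tw(G) ≥ 4. Combining the bounds, tw(G) = 4.

4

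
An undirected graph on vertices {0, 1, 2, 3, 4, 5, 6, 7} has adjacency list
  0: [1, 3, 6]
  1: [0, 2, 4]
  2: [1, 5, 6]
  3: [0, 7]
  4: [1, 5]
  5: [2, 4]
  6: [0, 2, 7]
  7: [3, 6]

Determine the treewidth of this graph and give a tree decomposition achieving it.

The largest bag has 3 vertices, giving width 2; this decomposition certifies tw(G) ≤ 2. The edges 7–3–0–6–7 form a cycle, so G is not a tree and its treewidth is at least 2. Hence tw(G) = 2 exactly.

Treewidth 2.
Bags: B1 = {3, 6, 7}  B2 = {0, 3, 6}  B3 = {0, 2, 6}  B4 = {0, 1, 2}  B5 = {1, 2, 5}  B6 = {1, 4, 5}
Tree: B1–B2, B2–B3, B3–B4, B4–B5, B5–B6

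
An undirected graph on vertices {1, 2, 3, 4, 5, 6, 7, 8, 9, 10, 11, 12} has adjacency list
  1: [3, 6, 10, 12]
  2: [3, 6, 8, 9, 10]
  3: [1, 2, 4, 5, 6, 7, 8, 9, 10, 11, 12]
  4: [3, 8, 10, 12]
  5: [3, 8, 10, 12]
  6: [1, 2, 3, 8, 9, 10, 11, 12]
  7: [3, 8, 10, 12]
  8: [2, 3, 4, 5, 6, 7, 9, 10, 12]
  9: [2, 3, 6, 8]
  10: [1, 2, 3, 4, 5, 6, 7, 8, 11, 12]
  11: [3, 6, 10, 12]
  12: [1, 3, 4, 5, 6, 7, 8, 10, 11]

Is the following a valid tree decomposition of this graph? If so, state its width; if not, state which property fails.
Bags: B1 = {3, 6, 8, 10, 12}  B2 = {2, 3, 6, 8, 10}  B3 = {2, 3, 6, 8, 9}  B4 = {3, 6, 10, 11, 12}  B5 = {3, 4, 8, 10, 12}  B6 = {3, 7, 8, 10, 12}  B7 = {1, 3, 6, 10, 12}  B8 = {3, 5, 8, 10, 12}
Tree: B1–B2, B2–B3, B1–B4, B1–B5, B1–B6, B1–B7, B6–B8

Vertex coverage: the bags together contain {1, 2, 3, 4, 5, 6, 7, 8, 9, 10, 11, 12}, the full vertex set. Edge coverage: each edge of G has both endpoints in at least one bag. Running intersection: for every vertex, the bags containing it form a connected subtree. All three properties hold, so this is a valid tree decomposition of width max|bag| − 1 = 4, and hence tw(G) ≤ 4.

Yes; width 4.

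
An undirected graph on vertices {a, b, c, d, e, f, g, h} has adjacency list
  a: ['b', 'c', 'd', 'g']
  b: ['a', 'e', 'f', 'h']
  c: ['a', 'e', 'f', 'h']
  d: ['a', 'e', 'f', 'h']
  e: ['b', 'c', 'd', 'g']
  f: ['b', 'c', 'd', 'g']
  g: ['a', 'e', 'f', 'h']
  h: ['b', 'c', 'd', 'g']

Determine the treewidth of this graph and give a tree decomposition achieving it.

Treewidth 4.
One such decomposition:
Bags: B1 = {b, c, d, f, g}  B2 = {b, c, d, g, h}  B3 = {a, b, c, d, g}  B4 = {b, c, d, e, g}
Tree: B1–B2, B2–B3, B3–B4

Every bag has size at most 5, so the width is 5 − 1 = 4 and tw(G) ≤ 4. For the lower bound: the 5 vertex sets {b,f}, {c,h}, {a,d}, {g}, {e} are disjoint, each induces a connected subgraph, and every pair is joined by at least one edge of G. Contracting each set to a single vertex therefore yields K_{5} as a minor, and since treewidth is minor-monotone, tw(G) ≥ tw(K_{5}) = 4. Hence tw(G) = 4 exactly.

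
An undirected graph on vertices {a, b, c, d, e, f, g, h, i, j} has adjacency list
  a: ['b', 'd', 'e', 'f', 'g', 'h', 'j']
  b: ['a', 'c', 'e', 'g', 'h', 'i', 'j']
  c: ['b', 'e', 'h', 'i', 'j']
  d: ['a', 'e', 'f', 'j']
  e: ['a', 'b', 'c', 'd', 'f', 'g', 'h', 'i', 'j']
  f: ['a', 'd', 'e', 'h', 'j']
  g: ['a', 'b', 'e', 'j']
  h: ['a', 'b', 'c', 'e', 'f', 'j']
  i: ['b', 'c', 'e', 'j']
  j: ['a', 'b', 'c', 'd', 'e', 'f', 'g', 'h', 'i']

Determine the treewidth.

4

A width-4 tree decomposition is:
Bags: B1 = {a, b, e, h, j}  B2 = {a, e, f, h, j}  B3 = {b, c, e, h, j}  B4 = {a, d, e, f, j}  B5 = {b, c, e, i, j}  B6 = {a, b, e, g, j}
Tree: B1–B2, B1–B3, B2–B4, B3–B5, B1–B6
The largest bag has 5 vertices, giving width 4; this decomposition certifies tw(G) ≤ 4. For the lower bound, the 5 vertices {a, d, e, f, j} are pairwise adjacent, and any tree decomposition puts a clique entirely inside one bag — forcing width ≥ 4. The upper and lower bounds meet at 4, so that is the treewidth.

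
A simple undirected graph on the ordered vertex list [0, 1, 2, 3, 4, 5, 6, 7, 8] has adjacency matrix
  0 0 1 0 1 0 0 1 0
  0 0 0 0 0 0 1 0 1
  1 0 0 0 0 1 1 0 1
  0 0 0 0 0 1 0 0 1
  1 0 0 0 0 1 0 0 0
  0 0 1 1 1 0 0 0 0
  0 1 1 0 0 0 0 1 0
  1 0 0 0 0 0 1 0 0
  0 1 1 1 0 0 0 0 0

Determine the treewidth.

A width-3 tree decomposition is:
Bags: B1 = {1, 3, 5, 8}  B2 = {1, 2, 5, 8}  B3 = {1, 2, 5, 6}  B4 = {2, 4, 5, 6}  B5 = {0, 2, 4, 6}  B6 = {0, 4, 6, 7}
Tree: B1–B2, B2–B3, B3–B4, B4–B5, B5–B6
The largest bag has 4 vertices, giving width 3; this decomposition certifies tw(G) ≤ 3. For the lower bound: the 4 vertex sets {1,3,8}, {5}, {2}, {0,4,6,7} are disjoint, each induces a connected subgraph, and every pair is joined by at least one edge of G. Contracting each set to a single vertex therefore yields K_{4} as a minor, and since treewidth is minor-monotone, tw(G) ≥ tw(K_{4}) = 3. Combining the bounds, tw(G) = 3.

3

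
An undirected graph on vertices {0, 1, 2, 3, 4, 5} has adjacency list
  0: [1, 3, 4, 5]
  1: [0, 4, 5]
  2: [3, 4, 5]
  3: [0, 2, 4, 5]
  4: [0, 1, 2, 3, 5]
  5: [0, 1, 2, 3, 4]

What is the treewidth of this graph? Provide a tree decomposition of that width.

Treewidth 3.
One optimal decomposition is:
Bags: B1 = {0, 3, 4, 5}  B2 = {2, 3, 4, 5}  B3 = {0, 1, 4, 5}
Tree: B1–B2, B1–B3

Every bag has size at most 4, so the width is 4 − 1 = 3 and tw(G) ≤ 3. For the lower bound, the 4 vertices {0, 1, 4, 5} are pairwise adjacent, and any tree decomposition puts a clique entirely inside one bag — forcing width ≥ 3. Therefore the treewidth is 3.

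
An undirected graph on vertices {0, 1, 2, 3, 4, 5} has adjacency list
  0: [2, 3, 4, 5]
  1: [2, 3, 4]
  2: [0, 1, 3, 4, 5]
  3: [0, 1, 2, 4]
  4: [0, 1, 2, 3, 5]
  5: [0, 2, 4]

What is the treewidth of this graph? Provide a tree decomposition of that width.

Treewidth 3.
Bags: B1 = {1, 2, 3, 4}  B2 = {0, 2, 3, 4}  B3 = {0, 2, 4, 5}
Tree: B1–B2, B2–B3

The largest bag has 4 vertices, giving width 3; this decomposition certifies tw(G) ≤ 3. On the other hand G contains the 4-clique {0, 2, 3, 4}. A clique must lie in a single bag of any decomposition, so no decomposition can have width below 3. Combining the bounds, tw(G) = 3.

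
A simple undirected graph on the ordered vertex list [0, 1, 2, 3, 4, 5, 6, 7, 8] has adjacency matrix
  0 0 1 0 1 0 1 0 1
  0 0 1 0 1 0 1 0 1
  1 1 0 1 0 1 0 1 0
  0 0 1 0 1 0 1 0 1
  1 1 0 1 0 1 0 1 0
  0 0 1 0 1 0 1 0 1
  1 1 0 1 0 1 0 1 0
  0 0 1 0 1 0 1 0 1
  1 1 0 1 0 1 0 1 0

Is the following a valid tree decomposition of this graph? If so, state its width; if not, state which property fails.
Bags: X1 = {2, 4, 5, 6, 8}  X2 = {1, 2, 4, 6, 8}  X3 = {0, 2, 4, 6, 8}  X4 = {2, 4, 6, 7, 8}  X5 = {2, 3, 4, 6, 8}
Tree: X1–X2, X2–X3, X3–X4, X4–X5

Every vertex of G appears in some bag (union = {0, 1, 2, 3, 4, 5, 6, 7, 8}); every edge is covered by a bag; and for each vertex v the set of bags containing v is connected in the bag tree. The decomposition is therefore valid. The largest bag has 5 vertices, so the width is 4.

Yes; width 4.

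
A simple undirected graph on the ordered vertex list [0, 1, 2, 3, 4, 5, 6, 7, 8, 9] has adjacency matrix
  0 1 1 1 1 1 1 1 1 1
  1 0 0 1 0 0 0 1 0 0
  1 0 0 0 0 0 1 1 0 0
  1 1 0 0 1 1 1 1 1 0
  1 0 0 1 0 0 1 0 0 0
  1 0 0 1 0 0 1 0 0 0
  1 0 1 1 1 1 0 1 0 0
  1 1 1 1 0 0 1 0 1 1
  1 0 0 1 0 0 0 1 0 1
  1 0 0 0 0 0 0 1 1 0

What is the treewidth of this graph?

A width-3 tree decomposition is:
Bags: B1 = {0, 3, 6, 7}  B2 = {0, 1, 3, 7}  B3 = {0, 3, 7, 8}  B4 = {0, 2, 6, 7}  B5 = {0, 7, 8, 9}  B6 = {0, 3, 5, 6}  B7 = {0, 3, 4, 6}
Tree: B1–B2, B2–B3, B1–B4, B3–B5, B1–B6, B1–B7
Every bag has size at most 4, so the width is 4 − 1 = 3 and tw(G) ≤ 3. Conversely, {0, 7, 8, 9} is a clique of size 4, and the vertices of any clique must share a bag in every tree decomposition; so some bag has ≥ 4 vertices and tw(G) ≥ 3. Therefore the treewidth is 3.

3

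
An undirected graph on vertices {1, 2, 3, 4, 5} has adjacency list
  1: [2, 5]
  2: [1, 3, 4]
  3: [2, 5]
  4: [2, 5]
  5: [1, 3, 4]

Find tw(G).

2

A width-2 tree decomposition is:
Bags: B1 = {1, 2, 5}  B2 = {2, 4, 5}  B3 = {2, 3, 5}
Tree: B1–B2, B2–B3
Every bag has size at most 3, so the width is 3 − 1 = 2 and tw(G) ≤ 2. For the lower bound, G contains the cycle 5–1–2–4–5, so G is not a forest; only forests have treewidth ≤ 1, hence tw(G) ≥ 2. The upper and lower bounds meet at 2, so that is the treewidth.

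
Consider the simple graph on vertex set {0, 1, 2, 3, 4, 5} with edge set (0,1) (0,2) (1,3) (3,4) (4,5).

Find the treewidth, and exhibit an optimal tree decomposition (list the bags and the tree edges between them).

Each bag holds 2 vertices, so the decomposition has width 1, which upper-bounds the treewidth. Any graph with an edge has treewidth ≥ 1, and G has the edge 5–4. Therefore the treewidth is 1.

Treewidth 1.
Bags: B1 = {4, 5}  B2 = {3, 4}  B3 = {1, 3}  B4 = {0, 1}  B5 = {0, 2}
Tree: B1–B2, B2–B3, B3–B4, B4–B5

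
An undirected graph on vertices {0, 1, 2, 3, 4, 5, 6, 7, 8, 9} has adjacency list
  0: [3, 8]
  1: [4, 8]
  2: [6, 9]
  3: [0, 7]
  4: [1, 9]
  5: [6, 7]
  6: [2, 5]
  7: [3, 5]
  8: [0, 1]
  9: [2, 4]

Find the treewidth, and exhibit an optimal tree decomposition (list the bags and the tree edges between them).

Every bag has size at most 3, so the width is 3 − 1 = 2 and tw(G) ≤ 2. Since 0–3–7–5–6–2–9–4–1–8–0 is a cycle in G, G is not acyclic. Forests are exactly the graphs of treewidth ≤ 1, so tw(G) ≥ 2. Therefore the treewidth is 2.

Treewidth 2.
One optimal decomposition is:
Bags: B1 = {0, 3, 7}  B2 = {0, 5, 7}  B3 = {0, 5, 6}  B4 = {0, 2, 6}  B5 = {0, 2, 9}  B6 = {0, 4, 9}  B7 = {0, 1, 4}  B8 = {0, 1, 8}
Tree: B1–B2, B2–B3, B3–B4, B4–B5, B5–B6, B6–B7, B7–B8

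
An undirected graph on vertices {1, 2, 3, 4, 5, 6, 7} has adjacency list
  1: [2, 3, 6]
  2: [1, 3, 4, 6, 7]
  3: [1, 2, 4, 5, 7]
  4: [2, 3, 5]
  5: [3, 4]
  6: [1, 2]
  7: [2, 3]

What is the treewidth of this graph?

A width-2 tree decomposition is:
Bags: B1 = {2, 3, 4}  B2 = {2, 3, 7}  B3 = {1, 2, 3}  B4 = {3, 4, 5}  B5 = {1, 2, 6}
Tree: B1–B2, B1–B3, B1–B4, B3–B5
Every bag has size at most 3, so the width is 3 − 1 = 2 and tw(G) ≤ 2. Conversely, {1, 2, 3} is a clique of size 3, and the vertices of any clique must share a bag in every tree decomposition; so some bag has ≥ 3 vertices and tw(G) ≥ 2. Hence tw(G) = 2 exactly.

2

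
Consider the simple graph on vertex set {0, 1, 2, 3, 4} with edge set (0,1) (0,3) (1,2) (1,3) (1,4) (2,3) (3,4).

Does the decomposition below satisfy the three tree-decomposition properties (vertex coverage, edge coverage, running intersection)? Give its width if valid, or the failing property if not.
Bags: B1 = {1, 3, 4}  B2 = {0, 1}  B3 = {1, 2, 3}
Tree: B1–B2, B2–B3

A tree decomposition must satisfy three properties: every vertex lies in some bag; for every edge, both endpoints lie together in some bag; and for every vertex, the bags containing it form a connected subtree. Here edge (3,0) lies in no bag, so the decomposition is invalid.

No — edge (3,0) lies in no bag.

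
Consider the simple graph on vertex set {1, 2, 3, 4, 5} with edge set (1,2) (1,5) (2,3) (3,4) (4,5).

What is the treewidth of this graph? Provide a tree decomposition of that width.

Every bag has size at most 3, so the width is 3 − 1 = 2 and tw(G) ≤ 2. The edges 4–3–2–1–5–4 form a cycle, so G is not a tree and its treewidth is at least 2. Combining the bounds, tw(G) = 2.

Treewidth 2.
One such decomposition:
Bags: B1 = {2, 3, 4}  B2 = {1, 2, 4}  B3 = {1, 4, 5}
Tree: B1–B2, B2–B3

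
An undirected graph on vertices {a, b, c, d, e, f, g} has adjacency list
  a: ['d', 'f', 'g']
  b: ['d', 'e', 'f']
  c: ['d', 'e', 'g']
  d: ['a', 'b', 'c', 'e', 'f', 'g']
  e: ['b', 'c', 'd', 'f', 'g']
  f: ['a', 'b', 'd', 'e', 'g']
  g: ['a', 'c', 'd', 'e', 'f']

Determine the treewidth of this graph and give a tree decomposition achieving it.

Treewidth 3.
One optimal decomposition is:
Bags: B1 = {c, d, e, g}  B2 = {d, e, f, g}  B3 = {a, d, f, g}  B4 = {b, d, e, f}
Tree: B1–B2, B2–B3, B2–B4

The largest bag has 4 vertices, giving width 3; this decomposition certifies tw(G) ≤ 3. Conversely, {c, d, e, g} is a clique of size 4, and the vertices of any clique must share a bag in every tree decomposition; so some bag has ≥ 4 vertices and tw(G) ≥ 3. The upper and lower bounds meet at 3, so that is the treewidth.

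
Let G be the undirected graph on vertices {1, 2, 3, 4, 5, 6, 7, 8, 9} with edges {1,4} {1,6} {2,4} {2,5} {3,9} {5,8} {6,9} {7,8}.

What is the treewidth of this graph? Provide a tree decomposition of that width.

Treewidth 1.
One optimal decomposition is:
Bags: B1 = {3, 9}  B2 = {6, 9}  B3 = {1, 6}  B4 = {1, 4}  B5 = {2, 4}  B6 = {2, 5}  B7 = {5, 8}  B8 = {7, 8}
Tree: B1–B2, B2–B3, B3–B4, B4–B5, B5–B6, B6–B7, B7–B8

Each bag holds 2 vertices, so the decomposition has width 1, which upper-bounds the treewidth. Since G has at least one edge (e.g. 3–9), it is not an edgeless graph, so tw(G) ≥ 1. Combining the bounds, tw(G) = 1.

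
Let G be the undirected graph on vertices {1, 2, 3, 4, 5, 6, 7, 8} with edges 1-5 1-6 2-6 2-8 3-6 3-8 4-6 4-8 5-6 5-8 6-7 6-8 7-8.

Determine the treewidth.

A width-2 tree decomposition is:
Bags: B1 = {5, 6, 8}  B2 = {1, 5, 6}  B3 = {3, 6, 8}  B4 = {4, 6, 8}  B5 = {2, 6, 8}  B6 = {6, 7, 8}
Tree: B1–B2, B1–B3, B1–B4, B1–B5, B3–B6
Each bag holds 3 vertices, so the decomposition has width 2, which upper-bounds the treewidth. On the other hand G contains the 3-clique {2, 6, 8}. A clique must lie in a single bag of any decomposition, so no decomposition can have width below 2. Therefore the treewidth is 2.

2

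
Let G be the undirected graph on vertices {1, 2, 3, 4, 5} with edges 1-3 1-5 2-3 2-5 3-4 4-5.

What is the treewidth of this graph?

A width-2 tree decomposition is:
Bags: B1 = {3, 4, 5}  B2 = {1, 3, 5}  B3 = {2, 3, 5}
Tree: B1–B2, B2–B3
Each bag holds 3 vertices, so the decomposition has width 2, which upper-bounds the treewidth. For the lower bound, G contains the cycle 4–3–1–5–4, so G is not a forest; only forests have treewidth ≤ 1, hence tw(G) ≥ 2. Therefore the treewidth is 2.

2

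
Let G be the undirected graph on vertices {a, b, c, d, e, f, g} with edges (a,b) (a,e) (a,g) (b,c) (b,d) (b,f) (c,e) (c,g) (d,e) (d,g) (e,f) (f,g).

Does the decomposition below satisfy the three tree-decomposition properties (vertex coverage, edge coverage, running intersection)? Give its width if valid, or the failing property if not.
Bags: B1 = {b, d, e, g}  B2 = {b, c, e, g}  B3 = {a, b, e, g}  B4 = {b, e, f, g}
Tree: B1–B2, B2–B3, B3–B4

Every vertex of G appears in some bag (union = {a, b, c, d, e, f, g}); every edge is covered by a bag; and for each vertex v the set of bags containing v is connected in the bag tree. The decomposition is therefore valid. The largest bag has 4 vertices, so the width is 3.

Yes; width 3.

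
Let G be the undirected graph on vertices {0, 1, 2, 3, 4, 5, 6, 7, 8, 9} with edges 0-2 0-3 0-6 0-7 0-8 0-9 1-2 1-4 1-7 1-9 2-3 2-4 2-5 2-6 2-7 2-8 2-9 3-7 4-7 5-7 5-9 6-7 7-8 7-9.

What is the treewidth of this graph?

3

A width-3 tree decomposition is:
Bags: B1 = {0, 2, 7, 8}  B2 = {0, 2, 7, 9}  B3 = {0, 2, 3, 7}  B4 = {2, 5, 7, 9}  B5 = {1, 2, 7, 9}  B6 = {0, 2, 6, 7}  B7 = {1, 2, 4, 7}
Tree: B1–B2, B1–B3, B2–B4, B2–B5, B2–B6, B5–B7
Each bag holds 4 vertices, so the decomposition has width 3, which upper-bounds the treewidth. For the lower bound, the 4 vertices {0, 2, 7, 8} are pairwise adjacent, and any tree decomposition puts a clique entirely inside one bag — forcing width ≥ 3. Therefore the treewidth is 3.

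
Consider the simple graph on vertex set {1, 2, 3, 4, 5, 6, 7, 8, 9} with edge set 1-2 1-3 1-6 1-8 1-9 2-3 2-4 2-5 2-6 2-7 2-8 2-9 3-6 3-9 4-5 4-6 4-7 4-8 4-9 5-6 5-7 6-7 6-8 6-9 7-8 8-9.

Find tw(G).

A width-4 tree decomposition is:
Bags: B1 = {2, 4, 6, 7, 8}  B2 = {2, 4, 6, 8, 9}  B3 = {1, 2, 6, 8, 9}  B4 = {2, 4, 5, 6, 7}  B5 = {1, 2, 3, 6, 9}
Tree: B1–B2, B2–B3, B1–B4, B3–B5
Every bag has size at most 5, so the width is 5 − 1 = 4 and tw(G) ≤ 4. Conversely, {1, 2, 6, 8, 9} is a clique of size 5, and the vertices of any clique must share a bag in every tree decomposition; so some bag has ≥ 5 vertices and tw(G) ≥ 4. Therefore the treewidth is 4.

4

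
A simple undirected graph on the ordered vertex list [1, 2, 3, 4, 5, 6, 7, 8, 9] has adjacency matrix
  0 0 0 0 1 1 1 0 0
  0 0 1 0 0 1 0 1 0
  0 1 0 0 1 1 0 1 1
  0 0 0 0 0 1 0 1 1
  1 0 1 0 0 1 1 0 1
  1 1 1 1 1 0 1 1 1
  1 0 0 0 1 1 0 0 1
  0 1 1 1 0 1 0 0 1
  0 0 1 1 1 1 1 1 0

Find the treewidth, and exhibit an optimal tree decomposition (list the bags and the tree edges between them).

Treewidth 3.
One such decomposition:
Bags: B1 = {3, 5, 6, 9}  B2 = {3, 6, 8, 9}  B3 = {4, 6, 8, 9}  B4 = {2, 3, 6, 8}  B5 = {5, 6, 7, 9}  B6 = {1, 5, 6, 7}
Tree: B1–B2, B2–B3, B2–B4, B1–B5, B5–B6

Every bag has size at most 4, so the width is 4 − 1 = 3 and tw(G) ≤ 3. For the lower bound, the 4 vertices {1, 5, 6, 7} are pairwise adjacent, and any tree decomposition puts a clique entirely inside one bag — forcing width ≥ 3. Combining the bounds, tw(G) = 3.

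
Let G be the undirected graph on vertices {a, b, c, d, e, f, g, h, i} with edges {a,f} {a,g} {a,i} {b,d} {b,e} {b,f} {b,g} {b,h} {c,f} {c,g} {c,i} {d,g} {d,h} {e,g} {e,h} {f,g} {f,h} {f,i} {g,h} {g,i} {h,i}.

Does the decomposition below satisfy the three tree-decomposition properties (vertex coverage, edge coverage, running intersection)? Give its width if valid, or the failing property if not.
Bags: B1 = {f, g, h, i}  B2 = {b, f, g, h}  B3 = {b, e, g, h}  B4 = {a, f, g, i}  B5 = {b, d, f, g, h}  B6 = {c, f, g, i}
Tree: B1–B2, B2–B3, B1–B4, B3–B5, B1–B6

A tree decomposition must satisfy three properties: every vertex lies in some bag; for every edge, both endpoints lie together in some bag; and for every vertex, the bags containing it form a connected subtree. Here bags containing vertex f are not connected in the tree, so the decomposition is invalid.

No — bags containing vertex f are not connected in the tree.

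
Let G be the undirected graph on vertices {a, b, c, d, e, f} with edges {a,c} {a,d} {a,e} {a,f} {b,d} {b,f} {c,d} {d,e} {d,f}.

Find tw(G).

A width-2 tree decomposition is:
Bags: B1 = {a, d, e}  B2 = {a, c, d}  B3 = {a, d, f}  B4 = {b, d, f}
Tree: B1–B2, B2–B3, B3–B4
Each bag holds 3 vertices, so the decomposition has width 2, which upper-bounds the treewidth. On the other hand G contains the 3-clique {a, d, e}. A clique must lie in a single bag of any decomposition, so no decomposition can have width below 2. Therefore the treewidth is 2.

2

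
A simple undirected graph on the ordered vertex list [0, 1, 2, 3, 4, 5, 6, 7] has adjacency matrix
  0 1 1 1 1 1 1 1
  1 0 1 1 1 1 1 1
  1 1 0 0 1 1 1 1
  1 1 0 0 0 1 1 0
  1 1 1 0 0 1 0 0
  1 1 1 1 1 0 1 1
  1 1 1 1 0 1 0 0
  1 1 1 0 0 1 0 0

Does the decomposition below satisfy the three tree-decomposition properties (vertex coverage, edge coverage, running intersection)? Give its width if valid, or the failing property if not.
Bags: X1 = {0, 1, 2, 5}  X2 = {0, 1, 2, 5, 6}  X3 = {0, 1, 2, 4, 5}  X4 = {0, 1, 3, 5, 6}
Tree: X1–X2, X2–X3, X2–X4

A tree decomposition must satisfy three properties: every vertex lies in some bag; for every edge, both endpoints lie together in some bag; and for every vertex, the bags containing it form a connected subtree. Here vertex 7 appears in no bag, so the decomposition is invalid.

No — vertex 7 appears in no bag.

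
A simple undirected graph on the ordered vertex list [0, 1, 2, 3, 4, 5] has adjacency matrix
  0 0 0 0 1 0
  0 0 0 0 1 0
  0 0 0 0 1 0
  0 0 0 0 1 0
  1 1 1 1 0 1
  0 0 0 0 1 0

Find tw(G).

1

A width-1 tree decomposition is:
Bags: B1 = {1, 4}  B2 = {0, 4}  B3 = {3, 4}  B4 = {2, 4}  B5 = {4, 5}
Tree: B1–B2, B1–B3, B3–B4, B3–B5
Every bag has size at most 2, so the width is 2 − 1 = 1 and tw(G) ≤ 1. G has an edge, so its treewidth is at least 1. Hence tw(G) = 1 exactly.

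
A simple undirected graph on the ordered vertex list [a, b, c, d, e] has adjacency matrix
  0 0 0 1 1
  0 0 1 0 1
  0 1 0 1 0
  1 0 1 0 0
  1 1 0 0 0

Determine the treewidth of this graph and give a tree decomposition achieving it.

Treewidth 2.
One such decomposition:
Bags: B1 = {a, b, e}  B2 = {a, b, d}  B3 = {b, c, d}
Tree: B1–B2, B2–B3

The largest bag has 3 vertices, giving width 2; this decomposition certifies tw(G) ≤ 2. For the lower bound, G contains the cycle b–e–a–d–c–b, so G is not a forest; only forests have treewidth ≤ 1, hence tw(G) ≥ 2. Combining the bounds, tw(G) = 2.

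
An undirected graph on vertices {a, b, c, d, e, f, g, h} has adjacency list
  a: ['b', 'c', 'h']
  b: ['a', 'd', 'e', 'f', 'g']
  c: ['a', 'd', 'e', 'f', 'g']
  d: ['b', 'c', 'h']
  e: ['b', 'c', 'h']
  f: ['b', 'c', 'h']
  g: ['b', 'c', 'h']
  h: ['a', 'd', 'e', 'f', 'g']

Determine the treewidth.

A width-3 tree decomposition is:
Bags: B1 = {b, c, e, h}  B2 = {a, b, c, h}  B3 = {b, c, g, h}  B4 = {b, c, d, h}  B5 = {b, c, f, h}
Tree: B1–B2, B2–B3, B3–B4, B4–B5
The largest bag has 4 vertices, giving width 3; this decomposition certifies tw(G) ≤ 3. For the lower bound: the 4 vertex sets {c,e}, {a,h}, {b}, {g} are disjoint, each induces a connected subgraph, and every pair is joined by at least one edge of G. Contracting each set to a single vertex therefore yields K_{4} as a minor, and since treewidth is minor-monotone, tw(G) ≥ tw(K_{4}) = 3. Hence tw(G) = 3 exactly.

3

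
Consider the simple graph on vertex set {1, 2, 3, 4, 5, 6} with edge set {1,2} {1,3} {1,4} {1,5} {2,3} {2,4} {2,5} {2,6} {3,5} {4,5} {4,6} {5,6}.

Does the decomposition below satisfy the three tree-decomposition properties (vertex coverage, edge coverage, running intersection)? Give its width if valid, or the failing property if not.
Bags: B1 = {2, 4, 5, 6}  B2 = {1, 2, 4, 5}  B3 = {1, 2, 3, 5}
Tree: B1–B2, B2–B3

Checking the three conditions: (i) the bags cover all of {1, 2, 3, 4, 5, 6}; (ii) for each edge, some bag contains both endpoints; (iii) the bags containing any fixed vertex form a subtree. All hold, so the decomposition is valid with width 4 − 1 = 3.

Yes; width 3.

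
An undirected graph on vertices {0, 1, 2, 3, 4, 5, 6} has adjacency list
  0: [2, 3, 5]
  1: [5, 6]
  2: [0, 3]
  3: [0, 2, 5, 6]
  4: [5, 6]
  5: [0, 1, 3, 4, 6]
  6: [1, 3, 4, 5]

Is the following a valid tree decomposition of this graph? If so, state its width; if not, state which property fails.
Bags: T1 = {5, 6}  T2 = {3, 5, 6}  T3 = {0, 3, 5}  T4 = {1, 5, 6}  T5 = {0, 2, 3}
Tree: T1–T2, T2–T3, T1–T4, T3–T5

No — vertex 4 appears in no bag.

A tree decomposition must satisfy three properties: every vertex lies in some bag; for every edge, both endpoints lie together in some bag; and for every vertex, the bags containing it form a connected subtree. Here vertex 4 appears in no bag, so the decomposition is invalid.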